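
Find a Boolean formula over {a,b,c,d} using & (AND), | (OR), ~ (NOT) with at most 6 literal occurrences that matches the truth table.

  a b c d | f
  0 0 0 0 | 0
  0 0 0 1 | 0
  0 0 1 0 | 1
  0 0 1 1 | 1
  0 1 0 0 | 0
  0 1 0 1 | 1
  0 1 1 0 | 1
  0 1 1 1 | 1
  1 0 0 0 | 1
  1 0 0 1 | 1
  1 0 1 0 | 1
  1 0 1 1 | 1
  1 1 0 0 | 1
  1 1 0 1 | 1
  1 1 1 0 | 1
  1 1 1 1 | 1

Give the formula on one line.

((c | a) | (d & (b | a)))

  (c | a) = 0011001111111111
  (b | a) = 0000111111111111
  (d & (b | a)) = 0000010101010101
  ((c | a) | (d & (b | a))) = 0011011111111111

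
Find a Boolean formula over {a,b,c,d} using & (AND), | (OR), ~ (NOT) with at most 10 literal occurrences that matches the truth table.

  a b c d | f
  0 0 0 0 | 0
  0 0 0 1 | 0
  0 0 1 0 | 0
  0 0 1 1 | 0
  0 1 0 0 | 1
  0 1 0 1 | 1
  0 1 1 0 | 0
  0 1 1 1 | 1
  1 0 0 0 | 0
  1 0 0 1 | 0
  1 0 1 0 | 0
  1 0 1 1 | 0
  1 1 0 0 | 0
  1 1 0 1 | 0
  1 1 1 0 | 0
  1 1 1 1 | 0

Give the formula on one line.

((((b | a) & (~c | (c & a))) | (d & b)) & ~a)

  (b | a) = 0000111111111111
  ~c = 1100110011001100
  (c & a) = 0000000000110011
  (~c | (c & a)) = 1100110011111111
  ((b | a) & (~c | (c & a))) = 0000110011111111
  (d & b) = 0000010100000101
  (((b | a) & (~c | (c & a))) | (d & b)) = 0000110111111111
  ~a = 1111111100000000
  ((((b | a) & (~c | (c & a))) | (d & b)) & ~a) = 0000110100000000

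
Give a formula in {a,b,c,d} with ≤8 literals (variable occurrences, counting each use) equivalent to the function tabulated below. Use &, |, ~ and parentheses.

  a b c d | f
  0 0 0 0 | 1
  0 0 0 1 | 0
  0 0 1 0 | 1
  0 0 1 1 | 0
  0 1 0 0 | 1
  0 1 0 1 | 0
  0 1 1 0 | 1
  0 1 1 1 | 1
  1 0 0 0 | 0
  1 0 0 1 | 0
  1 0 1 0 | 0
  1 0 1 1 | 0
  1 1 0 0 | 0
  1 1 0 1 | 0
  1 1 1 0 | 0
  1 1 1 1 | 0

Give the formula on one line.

  ~a = 1111111100000000
  ~d = 1010101010101010
  ~b = 1111000011110000
  (~d & ~b) = 1010000010100000
  (b | (~d & ~b)) = 1010111110101111
  (~a & (b | (~d & ~b))) = 1010111100000000
  (~d | c) = 1011101110111011
  ((~a & (b | (~d & ~b))) & (~d | c)) = 1010101100000000

((~a & (b | (~d & ~b))) & (~d | c))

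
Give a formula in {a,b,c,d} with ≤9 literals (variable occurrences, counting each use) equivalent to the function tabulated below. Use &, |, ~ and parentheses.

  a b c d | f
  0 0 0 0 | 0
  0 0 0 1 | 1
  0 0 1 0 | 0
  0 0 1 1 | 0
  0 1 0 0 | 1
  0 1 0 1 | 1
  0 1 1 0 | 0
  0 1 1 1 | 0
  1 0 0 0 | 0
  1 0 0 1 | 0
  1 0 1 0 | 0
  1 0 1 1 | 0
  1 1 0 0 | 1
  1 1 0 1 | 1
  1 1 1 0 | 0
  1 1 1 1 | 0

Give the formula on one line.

  ~a = 1111111100000000
  (c & ~a) = 0011001100000000
  ((c & ~a) | d) = 0111011101010101
  (((c & ~a) | d) & ~a) = 0111011100000000
  ((((c & ~a) | d) & ~a) | b) = 0111111100001111
  ~c = 1100110011001100
  (((((c & ~a) | d) & ~a) | b) & ~c) = 0100110000001100

(((((c & ~a) | d) & ~a) | b) & ~c)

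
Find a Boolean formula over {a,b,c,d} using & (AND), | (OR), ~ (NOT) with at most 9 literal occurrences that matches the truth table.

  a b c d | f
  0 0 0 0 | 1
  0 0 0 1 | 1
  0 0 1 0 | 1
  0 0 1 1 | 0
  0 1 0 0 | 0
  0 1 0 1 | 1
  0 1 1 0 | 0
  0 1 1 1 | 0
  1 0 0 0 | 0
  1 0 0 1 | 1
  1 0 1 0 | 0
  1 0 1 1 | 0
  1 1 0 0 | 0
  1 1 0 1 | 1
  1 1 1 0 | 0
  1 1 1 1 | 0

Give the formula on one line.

  ~a = 1111111100000000
  (d | ~a) = 1111111101010101
  ~d = 1010101010101010
  ((d | ~a) & ~d) = 1010101000000000
  ~b = 1111000011110000
  (((d | ~a) & ~d) & ~b) = 1010000000000000
  ~c = 1100110011001100
  (~c & d) = 0100010001000100
  ((((d | ~a) & ~d) & ~b) | (~c & d)) = 1110010001000100

((((d | ~a) & ~d) & ~b) | (~c & d))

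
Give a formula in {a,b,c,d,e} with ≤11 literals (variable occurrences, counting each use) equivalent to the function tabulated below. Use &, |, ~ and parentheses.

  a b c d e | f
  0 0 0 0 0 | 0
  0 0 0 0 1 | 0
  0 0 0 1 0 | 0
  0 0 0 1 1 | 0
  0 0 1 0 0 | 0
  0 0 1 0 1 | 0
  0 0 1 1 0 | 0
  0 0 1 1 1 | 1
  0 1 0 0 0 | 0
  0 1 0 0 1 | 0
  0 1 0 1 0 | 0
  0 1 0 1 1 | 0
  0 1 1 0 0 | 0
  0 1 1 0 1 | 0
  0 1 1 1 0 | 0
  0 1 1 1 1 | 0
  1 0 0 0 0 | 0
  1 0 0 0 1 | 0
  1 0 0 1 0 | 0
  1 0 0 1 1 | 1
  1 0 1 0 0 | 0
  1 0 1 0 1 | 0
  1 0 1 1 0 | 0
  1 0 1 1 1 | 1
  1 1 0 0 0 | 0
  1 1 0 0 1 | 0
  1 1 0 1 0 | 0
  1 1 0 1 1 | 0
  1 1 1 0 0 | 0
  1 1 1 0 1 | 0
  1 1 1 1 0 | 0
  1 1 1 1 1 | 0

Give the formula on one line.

((b | ((a & ~b) | (~d | c))) & ((e & ~b) & (d & e)))

  ~b = 11111111000000001111111100000000
  (a & ~b) = 00000000000000001111111100000000
  ~d = 11001100110011001100110011001100
  (~d | c) = 11001111110011111100111111001111
  ((a & ~b) | (~d | c)) = 11001111110011111111111111001111
  (b | ((a & ~b) | (~d | c))) = 11001111111111111111111111111111
  (e & ~b) = 01010101000000000101010100000000
  (d & e) = 00010001000100010001000100010001
  ((e & ~b) & (d & e)) = 00010001000000000001000100000000
  ((b | ((a & ~b) | (~d | c))) & ((e & ~b) & (d & e))) = 00000001000000000001000100000000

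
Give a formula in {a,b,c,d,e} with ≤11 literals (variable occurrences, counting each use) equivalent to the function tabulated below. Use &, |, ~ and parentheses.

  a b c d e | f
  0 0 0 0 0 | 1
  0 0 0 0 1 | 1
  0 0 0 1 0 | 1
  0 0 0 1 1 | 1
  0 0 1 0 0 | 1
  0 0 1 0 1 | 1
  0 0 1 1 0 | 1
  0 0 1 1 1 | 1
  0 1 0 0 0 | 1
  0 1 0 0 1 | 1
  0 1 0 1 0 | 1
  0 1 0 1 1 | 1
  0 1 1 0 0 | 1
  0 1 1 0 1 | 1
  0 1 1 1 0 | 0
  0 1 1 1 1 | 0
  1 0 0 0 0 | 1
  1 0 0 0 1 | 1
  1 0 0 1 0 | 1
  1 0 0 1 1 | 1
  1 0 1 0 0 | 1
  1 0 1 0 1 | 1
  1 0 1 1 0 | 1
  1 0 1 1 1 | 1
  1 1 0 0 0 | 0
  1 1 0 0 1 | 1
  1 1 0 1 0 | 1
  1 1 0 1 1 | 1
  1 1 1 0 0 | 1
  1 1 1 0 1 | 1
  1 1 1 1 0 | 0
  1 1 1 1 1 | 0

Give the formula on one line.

((e & ~d) | ((~a & ~c) | (((~c & d) | (c & ~d)) | ~b)))

  ~d = 11001100110011001100110011001100
  (e & ~d) = 01000100010001000100010001000100
  ~a = 11111111111111110000000000000000
  ~c = 11110000111100001111000011110000
  (~a & ~c) = 11110000111100000000000000000000
  (~c & d) = 00110000001100000011000000110000
  (c & ~d) = 00001100000011000000110000001100
  ((~c & d) | (c & ~d)) = 00111100001111000011110000111100
  ~b = 11111111000000001111111100000000
  (((~c & d) | (c & ~d)) | ~b) = 11111111001111001111111100111100
  ((~a & ~c) | (((~c & d) | (c & ~d)) | ~b)) = 11111111111111001111111100111100
  ((e & ~d) | ((~a & ~c) | (((~c & d) | (c & ~d)) | ~b))) = 11111111111111001111111101111100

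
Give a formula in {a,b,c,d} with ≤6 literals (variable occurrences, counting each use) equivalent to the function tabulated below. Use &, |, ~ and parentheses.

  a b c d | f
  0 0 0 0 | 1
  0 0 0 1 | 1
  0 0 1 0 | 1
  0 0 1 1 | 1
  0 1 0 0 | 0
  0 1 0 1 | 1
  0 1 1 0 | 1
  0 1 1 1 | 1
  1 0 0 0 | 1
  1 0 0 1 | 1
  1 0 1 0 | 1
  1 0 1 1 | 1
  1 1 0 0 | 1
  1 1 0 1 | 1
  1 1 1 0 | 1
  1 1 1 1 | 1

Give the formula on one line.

  (d | a) = 0101010111111111
  ~b = 1111000011110000
  (~b | c) = 1111001111110011
  (b & a) = 0000000000001111
  ((~b | c) | (b & a)) = 1111001111111111
  ((d | a) | ((~b | c) | (b & a))) = 1111011111111111

((d | a) | ((~b | c) | (b & a)))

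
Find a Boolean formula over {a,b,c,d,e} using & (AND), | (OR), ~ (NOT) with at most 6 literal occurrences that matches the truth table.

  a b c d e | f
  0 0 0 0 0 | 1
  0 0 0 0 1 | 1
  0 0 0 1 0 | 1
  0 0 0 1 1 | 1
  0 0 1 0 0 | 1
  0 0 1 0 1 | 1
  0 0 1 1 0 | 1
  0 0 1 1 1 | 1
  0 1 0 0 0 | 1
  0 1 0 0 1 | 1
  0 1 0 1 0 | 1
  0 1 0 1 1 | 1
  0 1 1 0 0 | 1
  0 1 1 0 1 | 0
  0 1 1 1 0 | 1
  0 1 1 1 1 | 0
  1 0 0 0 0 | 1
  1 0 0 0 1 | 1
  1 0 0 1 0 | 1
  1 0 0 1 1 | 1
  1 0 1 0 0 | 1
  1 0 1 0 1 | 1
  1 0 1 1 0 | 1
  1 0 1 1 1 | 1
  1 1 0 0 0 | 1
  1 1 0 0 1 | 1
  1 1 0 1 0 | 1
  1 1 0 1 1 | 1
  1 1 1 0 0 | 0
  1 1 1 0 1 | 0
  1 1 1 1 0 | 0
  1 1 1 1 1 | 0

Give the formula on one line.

  ~e = 10101010101010101010101010101010
  ~a = 11111111111111110000000000000000
  (~e & ~a) = 10101010101010100000000000000000
  ~b = 11111111000000001111111100000000
  ((~e & ~a) | ~b) = 11111111101010101111111100000000
  ~c = 11110000111100001111000011110000
  (~c & b) = 00000000111100000000000011110000
  (((~e & ~a) | ~b) | (~c & b)) = 11111111111110101111111111110000

(((~e & ~a) | ~b) | (~c & b))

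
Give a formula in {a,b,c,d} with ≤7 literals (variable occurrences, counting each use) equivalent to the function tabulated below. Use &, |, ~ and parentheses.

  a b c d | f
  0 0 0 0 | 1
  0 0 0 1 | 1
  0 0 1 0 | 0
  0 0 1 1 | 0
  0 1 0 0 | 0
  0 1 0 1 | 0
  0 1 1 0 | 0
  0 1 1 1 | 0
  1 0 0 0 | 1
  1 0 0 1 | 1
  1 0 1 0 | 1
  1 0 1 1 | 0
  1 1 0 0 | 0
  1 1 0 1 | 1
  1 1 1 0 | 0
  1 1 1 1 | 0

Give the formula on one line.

  ~c = 1100110011001100
  ~d = 1010101010101010
  (d | a) = 0101010111111111
  (~d & (d | a)) = 0000000010101010
  (~c | (~d & (d | a))) = 1100110011101110
  ~b = 1111000011110000
  (d & a) = 0000000001010101
  (~b | (d & a)) = 1111000011110101
  ((~c | (~d & (d | a))) & (~b | (d & a))) = 1100000011100100

((~c | (~d & (d | a))) & (~b | (d & a)))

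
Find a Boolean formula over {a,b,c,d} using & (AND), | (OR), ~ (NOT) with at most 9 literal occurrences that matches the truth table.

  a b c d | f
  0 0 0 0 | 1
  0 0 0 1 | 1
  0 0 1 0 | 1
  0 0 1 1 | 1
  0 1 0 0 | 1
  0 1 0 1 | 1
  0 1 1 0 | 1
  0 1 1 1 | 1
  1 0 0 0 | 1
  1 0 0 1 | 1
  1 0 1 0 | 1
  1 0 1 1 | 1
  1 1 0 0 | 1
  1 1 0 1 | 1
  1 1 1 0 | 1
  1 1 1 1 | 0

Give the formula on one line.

(((~a | (b & ~c)) | (c & ((c | b) & ~d))) | ~b)

  ~a = 1111111100000000
  ~c = 1100110011001100
  (b & ~c) = 0000110000001100
  (~a | (b & ~c)) = 1111111100001100
  (c | b) = 0011111100111111
  ~d = 1010101010101010
  ((c | b) & ~d) = 0010101000101010
  (c & ((c | b) & ~d)) = 0010001000100010
  ((~a | (b & ~c)) | (c & ((c | b) & ~d))) = 1111111100101110
  ~b = 1111000011110000
  (((~a | (b & ~c)) | (c & ((c | b) & ~d))) | ~b) = 1111111111111110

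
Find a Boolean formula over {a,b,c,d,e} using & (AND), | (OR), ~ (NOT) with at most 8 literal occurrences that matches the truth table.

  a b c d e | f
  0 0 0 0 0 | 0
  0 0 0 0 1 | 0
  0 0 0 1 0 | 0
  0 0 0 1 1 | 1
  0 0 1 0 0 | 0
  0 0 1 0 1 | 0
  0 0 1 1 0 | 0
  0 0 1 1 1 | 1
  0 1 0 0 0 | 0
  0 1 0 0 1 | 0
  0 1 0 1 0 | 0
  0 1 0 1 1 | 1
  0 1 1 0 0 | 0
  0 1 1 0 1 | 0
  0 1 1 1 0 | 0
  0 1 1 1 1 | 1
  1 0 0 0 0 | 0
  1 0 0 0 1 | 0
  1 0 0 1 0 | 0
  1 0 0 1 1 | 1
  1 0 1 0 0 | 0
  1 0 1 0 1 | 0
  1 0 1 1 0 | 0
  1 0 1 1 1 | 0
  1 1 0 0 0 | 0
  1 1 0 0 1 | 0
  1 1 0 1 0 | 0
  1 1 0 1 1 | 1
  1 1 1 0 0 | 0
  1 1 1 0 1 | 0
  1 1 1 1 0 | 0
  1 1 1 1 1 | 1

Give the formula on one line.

  ~c = 11110000111100001111000011110000
  ~d = 11001100110011001100110011001100
  (~d | b) = 11001100111111111100110011111111
  ~a = 11111111111111110000000000000000
  ((~d | b) | ~a) = 11111111111111111100110011111111
  (~c | ((~d | b) | ~a)) = 11111111111111111111110011111111
  (e & d) = 00010001000100010001000100010001
  ((~c | ((~d | b) | ~a)) & (e & d)) = 00010001000100010001000000010001

((~c | ((~d | b) | ~a)) & (e & d))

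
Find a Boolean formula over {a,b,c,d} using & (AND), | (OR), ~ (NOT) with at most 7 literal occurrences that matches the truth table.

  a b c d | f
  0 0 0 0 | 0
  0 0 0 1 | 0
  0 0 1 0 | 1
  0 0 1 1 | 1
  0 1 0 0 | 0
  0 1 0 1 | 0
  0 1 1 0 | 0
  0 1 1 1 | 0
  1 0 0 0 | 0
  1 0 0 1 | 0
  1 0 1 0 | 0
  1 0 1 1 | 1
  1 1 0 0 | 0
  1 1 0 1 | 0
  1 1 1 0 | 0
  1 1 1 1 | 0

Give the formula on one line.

  ~a = 1111111100000000
  (d | ~a) = 1111111101010101
  ~b = 1111000011110000
  ((d | ~a) & ~b) = 1111000001010000
  (c & ((d | ~a) & ~b)) = 0011000000010000

(c & ((d | ~a) & ~b))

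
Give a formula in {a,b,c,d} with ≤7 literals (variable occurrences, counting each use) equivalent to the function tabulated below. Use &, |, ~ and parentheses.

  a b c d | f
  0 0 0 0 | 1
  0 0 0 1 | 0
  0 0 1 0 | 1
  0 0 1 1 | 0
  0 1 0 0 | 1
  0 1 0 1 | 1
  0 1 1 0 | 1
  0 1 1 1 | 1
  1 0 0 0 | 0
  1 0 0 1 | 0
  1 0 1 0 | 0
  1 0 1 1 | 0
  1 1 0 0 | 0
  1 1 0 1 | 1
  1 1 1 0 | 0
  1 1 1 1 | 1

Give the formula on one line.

(((d & b) | ~d) & (d | ~a))

  (d & b) = 0000010100000101
  ~d = 1010101010101010
  ((d & b) | ~d) = 1010111110101111
  ~a = 1111111100000000
  (d | ~a) = 1111111101010101
  (((d & b) | ~d) & (d | ~a)) = 1010111100000101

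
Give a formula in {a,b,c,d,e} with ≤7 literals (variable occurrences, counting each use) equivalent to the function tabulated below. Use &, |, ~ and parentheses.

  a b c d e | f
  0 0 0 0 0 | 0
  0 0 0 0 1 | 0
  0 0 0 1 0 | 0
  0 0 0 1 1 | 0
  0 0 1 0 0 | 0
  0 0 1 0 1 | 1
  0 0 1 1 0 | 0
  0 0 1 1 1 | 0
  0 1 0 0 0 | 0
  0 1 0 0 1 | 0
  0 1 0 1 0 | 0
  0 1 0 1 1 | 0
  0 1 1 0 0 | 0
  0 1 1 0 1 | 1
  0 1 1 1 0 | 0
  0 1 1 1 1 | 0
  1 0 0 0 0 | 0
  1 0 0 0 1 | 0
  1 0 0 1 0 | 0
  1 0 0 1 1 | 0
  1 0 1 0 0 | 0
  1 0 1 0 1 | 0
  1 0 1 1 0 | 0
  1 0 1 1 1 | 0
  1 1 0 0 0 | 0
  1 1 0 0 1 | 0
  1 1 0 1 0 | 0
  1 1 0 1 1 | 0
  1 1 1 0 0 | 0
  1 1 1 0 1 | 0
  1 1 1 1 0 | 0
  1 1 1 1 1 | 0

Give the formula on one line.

  ~d = 11001100110011001100110011001100
  ~a = 11111111111111110000000000000000
  (~a & e) = 01010101010101010000000000000000
  (~d & (~a & e)) = 01000100010001000000000000000000
  ((~d & (~a & e)) | d) = 01110111011101110011001100110011
  (~d & c) = 00001100000011000000110000001100
  (~a & (~d & c)) = 00001100000011000000000000000000
  (((~d & (~a & e)) | d) & (~a & (~d & c))) = 00000100000001000000000000000000

(((~d & (~a & e)) | d) & (~a & (~d & c)))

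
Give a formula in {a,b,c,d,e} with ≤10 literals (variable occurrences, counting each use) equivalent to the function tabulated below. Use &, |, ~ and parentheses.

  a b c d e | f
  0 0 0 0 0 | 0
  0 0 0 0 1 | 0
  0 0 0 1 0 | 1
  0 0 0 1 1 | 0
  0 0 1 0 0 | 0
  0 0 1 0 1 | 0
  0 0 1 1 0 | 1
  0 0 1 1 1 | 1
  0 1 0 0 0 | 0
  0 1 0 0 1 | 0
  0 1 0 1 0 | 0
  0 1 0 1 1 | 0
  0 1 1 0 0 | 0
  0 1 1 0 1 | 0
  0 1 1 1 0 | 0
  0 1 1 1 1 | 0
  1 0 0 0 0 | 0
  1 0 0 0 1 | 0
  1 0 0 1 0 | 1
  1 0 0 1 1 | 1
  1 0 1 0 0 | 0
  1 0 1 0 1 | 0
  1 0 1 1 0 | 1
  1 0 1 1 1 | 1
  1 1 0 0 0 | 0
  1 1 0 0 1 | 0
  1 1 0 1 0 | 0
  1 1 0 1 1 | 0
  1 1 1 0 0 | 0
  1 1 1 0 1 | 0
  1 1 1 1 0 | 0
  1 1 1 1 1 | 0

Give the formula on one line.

  ~e = 10101010101010101010101010101010
  (a | ~e) = 10101010101010101111111111111111
  ~b = 11111111000000001111111100000000
  (d & ~b) = 00110011000000000011001100000000
  ((a | ~e) & (d & ~b)) = 00100010000000000011001100000000
  ~d = 11001100110011001100110011001100
  (~b & c) = 00001111000000000000111100000000
  (~d | (~b & c)) = 11001111110011001100111111001100
  ~a = 11111111111111110000000000000000
  (d & ~a) = 00110011001100110000000000000000
  ((~d | (~b & c)) & (d & ~a)) = 00000011000000000000000000000000
  (((a | ~e) & (d & ~b)) | ((~d | (~b & c)) & (d & ~a))) = 00100011000000000011001100000000

(((a | ~e) & (d & ~b)) | ((~d | (~b & c)) & (d & ~a)))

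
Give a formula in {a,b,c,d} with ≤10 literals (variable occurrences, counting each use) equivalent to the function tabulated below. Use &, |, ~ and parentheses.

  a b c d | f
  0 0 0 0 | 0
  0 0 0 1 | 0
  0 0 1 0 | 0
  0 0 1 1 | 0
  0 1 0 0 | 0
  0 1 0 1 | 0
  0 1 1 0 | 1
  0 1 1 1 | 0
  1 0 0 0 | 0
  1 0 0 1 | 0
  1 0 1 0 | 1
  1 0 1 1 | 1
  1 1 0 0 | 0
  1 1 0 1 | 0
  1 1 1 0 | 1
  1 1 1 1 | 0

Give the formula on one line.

  ~b = 1111000011110000
  (~b & c) = 0011000000110000
  ~a = 1111111100000000
  (c | ~a) = 1111111100110011
  ~d = 1010101010101010
  ((c | ~a) & ~d) = 1010101000100010
  ((~b & c) | ((c | ~a) & ~d)) = 1011101000110010
  (a | b) = 0000111111111111
  (c & (a | b)) = 0000001100110011
  ((c & (a | b)) | a) = 0000001111111111
  (((~b & c) | ((c | ~a) & ~d)) & ((c & (a | b)) | a)) = 0000001000110010

(((~b & c) | ((c | ~a) & ~d)) & ((c & (a | b)) | a))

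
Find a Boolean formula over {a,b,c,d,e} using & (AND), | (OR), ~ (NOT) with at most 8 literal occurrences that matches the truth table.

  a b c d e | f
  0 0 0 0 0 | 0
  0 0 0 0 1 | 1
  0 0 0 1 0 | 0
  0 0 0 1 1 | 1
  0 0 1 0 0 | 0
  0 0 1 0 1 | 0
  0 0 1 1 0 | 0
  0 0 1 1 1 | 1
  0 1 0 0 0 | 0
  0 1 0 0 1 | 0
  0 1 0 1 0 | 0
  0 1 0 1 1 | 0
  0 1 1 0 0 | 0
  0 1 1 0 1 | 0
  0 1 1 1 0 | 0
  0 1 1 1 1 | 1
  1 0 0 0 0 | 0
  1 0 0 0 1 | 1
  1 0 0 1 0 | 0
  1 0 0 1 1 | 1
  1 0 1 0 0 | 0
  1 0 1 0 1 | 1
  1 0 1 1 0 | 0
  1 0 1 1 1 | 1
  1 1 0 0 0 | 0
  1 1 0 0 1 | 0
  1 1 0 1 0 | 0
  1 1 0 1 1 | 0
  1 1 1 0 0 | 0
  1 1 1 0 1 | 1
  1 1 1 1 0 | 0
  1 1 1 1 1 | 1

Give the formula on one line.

((e & (c | ~b)) & (a | (~c | d)))

  ~b = 11111111000000001111111100000000
  (c | ~b) = 11111111000011111111111100001111
  (e & (c | ~b)) = 01010101000001010101010100000101
  ~c = 11110000111100001111000011110000
  (~c | d) = 11110011111100111111001111110011
  (a | (~c | d)) = 11110011111100111111111111111111
  ((e & (c | ~b)) & (a | (~c | d))) = 01010001000000010101010100000101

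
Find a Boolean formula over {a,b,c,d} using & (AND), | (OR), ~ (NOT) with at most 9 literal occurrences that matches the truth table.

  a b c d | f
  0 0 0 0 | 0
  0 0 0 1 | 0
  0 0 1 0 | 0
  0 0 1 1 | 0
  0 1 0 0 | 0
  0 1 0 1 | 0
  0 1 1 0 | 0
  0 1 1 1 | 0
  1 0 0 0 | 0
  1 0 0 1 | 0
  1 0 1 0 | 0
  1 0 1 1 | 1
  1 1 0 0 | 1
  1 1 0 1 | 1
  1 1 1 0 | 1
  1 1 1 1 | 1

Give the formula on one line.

(((b & d) | (((a & ~d) & b) | (d & c))) & a)

  (b & d) = 0000010100000101
  ~d = 1010101010101010
  (a & ~d) = 0000000010101010
  ((a & ~d) & b) = 0000000000001010
  (d & c) = 0001000100010001
  (((a & ~d) & b) | (d & c)) = 0001000100011011
  ((b & d) | (((a & ~d) & b) | (d & c))) = 0001010100011111
  (((b & d) | (((a & ~d) & b) | (d & c))) & a) = 0000000000011111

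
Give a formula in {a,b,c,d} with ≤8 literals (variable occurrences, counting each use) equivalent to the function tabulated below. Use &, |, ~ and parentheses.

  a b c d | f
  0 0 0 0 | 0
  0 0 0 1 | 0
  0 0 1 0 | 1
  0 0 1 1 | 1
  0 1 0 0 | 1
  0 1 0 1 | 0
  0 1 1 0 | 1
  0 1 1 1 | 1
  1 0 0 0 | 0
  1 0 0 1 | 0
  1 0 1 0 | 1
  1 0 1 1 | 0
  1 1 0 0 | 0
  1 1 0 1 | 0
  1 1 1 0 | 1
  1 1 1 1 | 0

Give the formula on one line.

  ~a = 1111111100000000
  ~d = 1010101010101010
  (b & ~a) = 0000111100000000
  (a | (b & ~a)) = 0000111111111111
  (~d & (a | (b & ~a))) = 0000101010101010
  (~a & (~d & (a | (b & ~a)))) = 0000101000000000
  ((~a & (~d & (a | (b & ~a)))) | c) = 0011101100110011
  (~d | ~a) = 1111111110101010
  (((~a & (~d & (a | (b & ~a)))) | c) & (~d | ~a)) = 0011101100100010

(((~a & (~d & (a | (b & ~a)))) | c) & (~d | ~a))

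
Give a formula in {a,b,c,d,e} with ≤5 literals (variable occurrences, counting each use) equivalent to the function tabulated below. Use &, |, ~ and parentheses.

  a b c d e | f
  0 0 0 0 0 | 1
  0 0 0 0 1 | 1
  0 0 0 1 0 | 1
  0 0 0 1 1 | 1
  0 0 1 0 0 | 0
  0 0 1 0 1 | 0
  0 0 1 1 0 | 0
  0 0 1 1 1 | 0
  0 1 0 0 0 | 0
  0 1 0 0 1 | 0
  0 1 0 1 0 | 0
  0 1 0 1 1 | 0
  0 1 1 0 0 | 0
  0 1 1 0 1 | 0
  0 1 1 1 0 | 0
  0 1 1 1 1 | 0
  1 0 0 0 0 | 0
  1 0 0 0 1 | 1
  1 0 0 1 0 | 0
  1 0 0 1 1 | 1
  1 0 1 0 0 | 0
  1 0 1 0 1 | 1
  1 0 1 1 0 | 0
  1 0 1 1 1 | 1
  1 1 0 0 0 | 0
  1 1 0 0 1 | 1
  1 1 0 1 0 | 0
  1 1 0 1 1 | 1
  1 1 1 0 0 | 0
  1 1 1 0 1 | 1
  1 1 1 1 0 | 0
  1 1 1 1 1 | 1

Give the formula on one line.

((a & e) | (~c & (~b & ~a)))

  (a & e) = 00000000000000000101010101010101
  ~c = 11110000111100001111000011110000
  ~b = 11111111000000001111111100000000
  ~a = 11111111111111110000000000000000
  (~b & ~a) = 11111111000000000000000000000000
  (~c & (~b & ~a)) = 11110000000000000000000000000000
  ((a & e) | (~c & (~b & ~a))) = 11110000000000000101010101010101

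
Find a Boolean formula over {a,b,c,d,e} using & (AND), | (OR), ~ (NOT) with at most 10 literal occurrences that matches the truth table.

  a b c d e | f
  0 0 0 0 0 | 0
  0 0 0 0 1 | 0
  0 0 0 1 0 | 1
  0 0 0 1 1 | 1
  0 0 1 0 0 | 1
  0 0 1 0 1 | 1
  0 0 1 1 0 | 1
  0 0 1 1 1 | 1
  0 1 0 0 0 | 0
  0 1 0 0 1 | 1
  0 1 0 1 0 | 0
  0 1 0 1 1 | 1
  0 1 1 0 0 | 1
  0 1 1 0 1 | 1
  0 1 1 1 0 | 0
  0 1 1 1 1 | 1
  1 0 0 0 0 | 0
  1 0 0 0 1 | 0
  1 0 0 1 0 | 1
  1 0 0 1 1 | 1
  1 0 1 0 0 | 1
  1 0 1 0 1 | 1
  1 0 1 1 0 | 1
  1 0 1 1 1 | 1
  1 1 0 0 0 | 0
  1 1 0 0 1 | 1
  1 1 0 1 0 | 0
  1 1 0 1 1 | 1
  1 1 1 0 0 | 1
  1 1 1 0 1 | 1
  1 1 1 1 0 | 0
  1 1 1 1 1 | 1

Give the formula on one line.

  ~d = 11001100110011001100110011001100
  ~b = 11111111000000001111111100000000
  (~d | ~b) = 11111111110011001111111111001100
  (d & (~d | ~b)) = 00110011000000000011001100000000
  (~d & c) = 00001100000011000000110000001100
  ((d & (~d | ~b)) | (~d & c)) = 00111111000011000011111100001100
  (e & b) = 00000000010101010000000001010101
  (((d & (~d | ~b)) | (~d & c)) | (e & b)) = 00111111010111010011111101011101

(((d & (~d | ~b)) | (~d & c)) | (e & b))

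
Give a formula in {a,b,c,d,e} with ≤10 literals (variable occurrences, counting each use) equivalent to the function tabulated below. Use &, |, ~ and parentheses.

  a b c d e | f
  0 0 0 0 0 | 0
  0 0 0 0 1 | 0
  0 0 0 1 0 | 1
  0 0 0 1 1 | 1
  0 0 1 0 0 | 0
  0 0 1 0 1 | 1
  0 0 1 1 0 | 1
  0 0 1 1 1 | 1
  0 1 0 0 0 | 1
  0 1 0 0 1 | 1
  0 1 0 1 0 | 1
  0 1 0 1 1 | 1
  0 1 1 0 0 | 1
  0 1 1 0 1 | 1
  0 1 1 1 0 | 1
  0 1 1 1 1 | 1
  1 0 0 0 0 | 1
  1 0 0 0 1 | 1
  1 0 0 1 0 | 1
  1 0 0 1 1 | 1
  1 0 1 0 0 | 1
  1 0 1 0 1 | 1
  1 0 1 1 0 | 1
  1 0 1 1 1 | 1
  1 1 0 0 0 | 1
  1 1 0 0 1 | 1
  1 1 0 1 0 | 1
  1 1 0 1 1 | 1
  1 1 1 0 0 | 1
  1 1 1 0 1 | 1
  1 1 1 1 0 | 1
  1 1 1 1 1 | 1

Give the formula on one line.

  ~e = 10101010101010101010101010101010
  ~b = 11111111000000001111111100000000
  (~e | ~b) = 11111111101010101111111110101010
  (a | d) = 00110011001100111111111111111111
  ((~e | ~b) & (a | d)) = 00110011001000101111111110101010
  (b | ((~e | ~b) & (a | d))) = 00110011111111111111111111111111
  (e & c) = 00000101000001010000010100000101
  ((b | ((~e | ~b) & (a | d))) | (e & c)) = 00110111111111111111111111111111

((b | ((~e | ~b) & (a | d))) | (e & c))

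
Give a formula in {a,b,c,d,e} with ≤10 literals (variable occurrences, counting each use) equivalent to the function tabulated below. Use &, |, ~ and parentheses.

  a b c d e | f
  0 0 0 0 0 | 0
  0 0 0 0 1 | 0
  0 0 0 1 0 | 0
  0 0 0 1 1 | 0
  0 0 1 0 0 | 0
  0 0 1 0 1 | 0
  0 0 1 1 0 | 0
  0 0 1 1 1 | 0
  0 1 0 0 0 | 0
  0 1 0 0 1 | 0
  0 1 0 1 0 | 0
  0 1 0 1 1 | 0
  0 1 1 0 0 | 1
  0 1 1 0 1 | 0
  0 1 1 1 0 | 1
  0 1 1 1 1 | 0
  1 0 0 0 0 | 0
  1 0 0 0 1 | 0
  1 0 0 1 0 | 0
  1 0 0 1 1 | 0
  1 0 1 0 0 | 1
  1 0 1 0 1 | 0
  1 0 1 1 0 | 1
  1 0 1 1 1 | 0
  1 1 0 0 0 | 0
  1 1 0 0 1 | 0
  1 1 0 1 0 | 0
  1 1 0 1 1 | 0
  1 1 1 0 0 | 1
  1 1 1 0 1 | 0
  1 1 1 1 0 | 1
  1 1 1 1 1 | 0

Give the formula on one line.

(((b | (a & (c | d))) | ~c) & (c & ~e))

  (c | d) = 00111111001111110011111100111111
  (a & (c | d)) = 00000000000000000011111100111111
  (b | (a & (c | d))) = 00000000111111110011111111111111
  ~c = 11110000111100001111000011110000
  ((b | (a & (c | d))) | ~c) = 11110000111111111111111111111111
  ~e = 10101010101010101010101010101010
  (c & ~e) = 00001010000010100000101000001010
  (((b | (a & (c | d))) | ~c) & (c & ~e)) = 00000000000010100000101000001010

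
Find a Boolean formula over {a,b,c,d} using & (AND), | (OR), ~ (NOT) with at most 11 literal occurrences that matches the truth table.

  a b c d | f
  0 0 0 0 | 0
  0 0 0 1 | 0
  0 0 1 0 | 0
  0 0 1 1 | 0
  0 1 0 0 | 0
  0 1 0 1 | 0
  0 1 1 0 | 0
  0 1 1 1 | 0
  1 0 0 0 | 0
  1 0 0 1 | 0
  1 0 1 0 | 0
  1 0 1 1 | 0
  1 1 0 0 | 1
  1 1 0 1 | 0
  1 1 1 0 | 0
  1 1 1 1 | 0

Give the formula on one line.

(((~c & b) & ~d) & (a | ((d | c) & (a | ~c))))

  ~c = 1100110011001100
  (~c & b) = 0000110000001100
  ~d = 1010101010101010
  ((~c & b) & ~d) = 0000100000001000
  (d | c) = 0111011101110111
  (a | ~c) = 1100110011111111
  ((d | c) & (a | ~c)) = 0100010001110111
  (a | ((d | c) & (a | ~c))) = 0100010011111111
  (((~c & b) & ~d) & (a | ((d | c) & (a | ~c)))) = 0000000000001000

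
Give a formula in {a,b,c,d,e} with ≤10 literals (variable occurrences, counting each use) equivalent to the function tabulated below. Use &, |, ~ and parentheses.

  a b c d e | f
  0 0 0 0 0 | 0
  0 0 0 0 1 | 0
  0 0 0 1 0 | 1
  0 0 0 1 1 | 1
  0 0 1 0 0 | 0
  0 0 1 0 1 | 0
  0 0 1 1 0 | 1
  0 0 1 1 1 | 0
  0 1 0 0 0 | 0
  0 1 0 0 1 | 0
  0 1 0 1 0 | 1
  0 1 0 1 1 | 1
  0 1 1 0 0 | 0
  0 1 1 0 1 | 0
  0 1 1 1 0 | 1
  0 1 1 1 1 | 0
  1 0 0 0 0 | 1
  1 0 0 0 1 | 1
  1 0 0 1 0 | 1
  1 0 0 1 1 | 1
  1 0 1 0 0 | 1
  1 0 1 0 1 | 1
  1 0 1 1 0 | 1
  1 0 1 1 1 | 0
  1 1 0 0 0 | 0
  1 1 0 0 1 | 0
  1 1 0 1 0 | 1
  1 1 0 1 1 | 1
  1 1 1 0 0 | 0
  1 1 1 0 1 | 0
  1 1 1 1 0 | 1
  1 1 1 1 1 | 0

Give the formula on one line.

((((~b & ~c) | (~d | ~e)) | (~c | ~d)) & ((~b & a) | d))

  ~b = 11111111000000001111111100000000
  ~c = 11110000111100001111000011110000
  (~b & ~c) = 11110000000000001111000000000000
  ~d = 11001100110011001100110011001100
  ~e = 10101010101010101010101010101010
  (~d | ~e) = 11101110111011101110111011101110
  ((~b & ~c) | (~d | ~e)) = 11111110111011101111111011101110
  (~c | ~d) = 11111100111111001111110011111100
  (((~b & ~c) | (~d | ~e)) | (~c | ~d)) = 11111110111111101111111011111110
  (~b & a) = 00000000000000001111111100000000
  ((~b & a) | d) = 00110011001100111111111100110011
  ((((~b & ~c) | (~d | ~e)) | (~c | ~d)) & ((~b & a) | d)) = 00110010001100101111111000110010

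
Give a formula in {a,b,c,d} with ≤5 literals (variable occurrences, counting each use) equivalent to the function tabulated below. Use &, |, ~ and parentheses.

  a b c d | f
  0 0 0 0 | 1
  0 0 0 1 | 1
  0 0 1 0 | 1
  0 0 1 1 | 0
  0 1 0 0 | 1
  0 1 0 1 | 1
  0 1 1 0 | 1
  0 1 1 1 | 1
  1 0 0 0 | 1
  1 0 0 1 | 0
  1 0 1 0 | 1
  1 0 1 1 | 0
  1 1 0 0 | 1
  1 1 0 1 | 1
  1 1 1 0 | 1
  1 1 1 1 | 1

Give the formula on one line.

((b | (~c & ~a)) | (~b & ~d))

  ~c = 1100110011001100
  ~a = 1111111100000000
  (~c & ~a) = 1100110000000000
  (b | (~c & ~a)) = 1100111100001111
  ~b = 1111000011110000
  ~d = 1010101010101010
  (~b & ~d) = 1010000010100000
  ((b | (~c & ~a)) | (~b & ~d)) = 1110111110101111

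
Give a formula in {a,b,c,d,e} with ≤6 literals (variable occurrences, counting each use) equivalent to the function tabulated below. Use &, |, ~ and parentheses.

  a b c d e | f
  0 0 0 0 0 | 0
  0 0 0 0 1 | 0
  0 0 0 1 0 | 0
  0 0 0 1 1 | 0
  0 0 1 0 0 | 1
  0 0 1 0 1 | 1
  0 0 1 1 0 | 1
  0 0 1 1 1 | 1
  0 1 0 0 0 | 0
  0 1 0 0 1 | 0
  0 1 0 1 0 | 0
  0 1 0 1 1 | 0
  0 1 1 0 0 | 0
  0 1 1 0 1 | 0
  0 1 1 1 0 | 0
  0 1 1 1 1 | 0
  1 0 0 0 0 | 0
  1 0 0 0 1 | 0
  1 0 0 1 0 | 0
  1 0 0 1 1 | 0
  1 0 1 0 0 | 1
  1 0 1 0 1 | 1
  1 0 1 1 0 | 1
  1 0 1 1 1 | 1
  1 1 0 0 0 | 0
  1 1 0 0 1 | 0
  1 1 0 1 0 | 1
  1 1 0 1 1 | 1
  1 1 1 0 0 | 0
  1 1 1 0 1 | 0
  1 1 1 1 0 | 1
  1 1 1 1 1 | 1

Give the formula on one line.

((a & (b & d)) | (~b & c))

  (b & d) = 00000000001100110000000000110011
  (a & (b & d)) = 00000000000000000000000000110011
  ~b = 11111111000000001111111100000000
  (~b & c) = 00001111000000000000111100000000
  ((a & (b & d)) | (~b & c)) = 00001111000000000000111100110011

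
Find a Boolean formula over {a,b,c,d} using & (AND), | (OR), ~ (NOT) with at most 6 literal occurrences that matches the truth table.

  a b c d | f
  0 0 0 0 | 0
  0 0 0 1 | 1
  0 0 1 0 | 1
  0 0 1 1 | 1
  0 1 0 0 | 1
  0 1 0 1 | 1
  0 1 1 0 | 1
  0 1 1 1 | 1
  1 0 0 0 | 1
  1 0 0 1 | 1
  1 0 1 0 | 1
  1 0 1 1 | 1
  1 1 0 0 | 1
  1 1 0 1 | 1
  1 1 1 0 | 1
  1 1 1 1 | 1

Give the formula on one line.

  ~b = 1111000011110000
  (d | ~b) = 1111010111110101
  (c & (d | ~b)) = 0011000100110001
  (d | (c & (d | ~b))) = 0111010101110101
  ((d | (c & (d | ~b))) | a) = 0111010111111111
  (b | ((d | (c & (d | ~b))) | a)) = 0111111111111111

(b | ((d | (c & (d | ~b))) | a))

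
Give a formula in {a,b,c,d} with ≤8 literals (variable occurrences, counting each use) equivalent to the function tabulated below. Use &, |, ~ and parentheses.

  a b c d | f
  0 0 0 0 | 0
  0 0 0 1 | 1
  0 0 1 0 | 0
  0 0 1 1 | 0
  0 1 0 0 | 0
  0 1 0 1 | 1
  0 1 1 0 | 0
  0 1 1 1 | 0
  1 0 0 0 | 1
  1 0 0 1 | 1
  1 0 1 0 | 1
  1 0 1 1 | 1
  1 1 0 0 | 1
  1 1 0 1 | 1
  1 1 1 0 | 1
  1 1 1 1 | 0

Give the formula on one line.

(((d & ~c) | ((~a | ~b) & a)) | ((~d & b) & a))

  ~c = 1100110011001100
  (d & ~c) = 0100010001000100
  ~a = 1111111100000000
  ~b = 1111000011110000
  (~a | ~b) = 1111111111110000
  ((~a | ~b) & a) = 0000000011110000
  ((d & ~c) | ((~a | ~b) & a)) = 0100010011110100
  ~d = 1010101010101010
  (~d & b) = 0000101000001010
  ((~d & b) & a) = 0000000000001010
  (((d & ~c) | ((~a | ~b) & a)) | ((~d & b) & a)) = 0100010011111110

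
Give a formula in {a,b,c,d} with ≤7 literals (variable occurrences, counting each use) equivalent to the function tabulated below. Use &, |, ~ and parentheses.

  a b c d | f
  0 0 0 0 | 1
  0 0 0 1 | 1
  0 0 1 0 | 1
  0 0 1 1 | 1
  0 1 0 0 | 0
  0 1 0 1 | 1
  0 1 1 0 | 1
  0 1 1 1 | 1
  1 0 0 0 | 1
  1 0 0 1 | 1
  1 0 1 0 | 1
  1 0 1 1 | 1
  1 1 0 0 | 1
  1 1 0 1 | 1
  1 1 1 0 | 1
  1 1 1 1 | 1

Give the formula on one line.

(((~c & a) | (d & a)) | (c | (d | ~b)))

  ~c = 1100110011001100
  (~c & a) = 0000000011001100
  (d & a) = 0000000001010101
  ((~c & a) | (d & a)) = 0000000011011101
  ~b = 1111000011110000
  (d | ~b) = 1111010111110101
  (c | (d | ~b)) = 1111011111110111
  (((~c & a) | (d & a)) | (c | (d | ~b))) = 1111011111111111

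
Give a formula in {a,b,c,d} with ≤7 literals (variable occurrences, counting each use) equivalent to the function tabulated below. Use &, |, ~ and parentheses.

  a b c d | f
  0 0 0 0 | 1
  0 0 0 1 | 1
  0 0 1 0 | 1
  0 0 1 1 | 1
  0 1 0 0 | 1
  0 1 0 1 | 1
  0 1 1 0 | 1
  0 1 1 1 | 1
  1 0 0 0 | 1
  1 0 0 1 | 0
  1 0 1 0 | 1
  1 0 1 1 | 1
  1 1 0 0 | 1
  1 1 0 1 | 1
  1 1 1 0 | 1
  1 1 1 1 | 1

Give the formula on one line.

(((~a | c) | b) | ((b & c) | ~d))

  ~a = 1111111100000000
  (~a | c) = 1111111100110011
  ((~a | c) | b) = 1111111100111111
  (b & c) = 0000001100000011
  ~d = 1010101010101010
  ((b & c) | ~d) = 1010101110101011
  (((~a | c) | b) | ((b & c) | ~d)) = 1111111110111111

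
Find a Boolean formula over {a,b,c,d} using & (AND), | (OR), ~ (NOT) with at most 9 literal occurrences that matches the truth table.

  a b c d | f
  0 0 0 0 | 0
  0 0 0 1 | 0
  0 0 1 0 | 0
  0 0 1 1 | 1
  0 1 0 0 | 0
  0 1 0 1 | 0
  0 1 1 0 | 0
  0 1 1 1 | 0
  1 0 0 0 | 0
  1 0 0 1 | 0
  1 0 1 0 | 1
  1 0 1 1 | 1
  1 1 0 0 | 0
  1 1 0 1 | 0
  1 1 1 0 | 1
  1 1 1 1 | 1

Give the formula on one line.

(((a | d) & c) & (~b | (c & a)))

  (a | d) = 0101010111111111
  ((a | d) & c) = 0001000100110011
  ~b = 1111000011110000
  (c & a) = 0000000000110011
  (~b | (c & a)) = 1111000011110011
  (((a | d) & c) & (~b | (c & a))) = 0001000000110011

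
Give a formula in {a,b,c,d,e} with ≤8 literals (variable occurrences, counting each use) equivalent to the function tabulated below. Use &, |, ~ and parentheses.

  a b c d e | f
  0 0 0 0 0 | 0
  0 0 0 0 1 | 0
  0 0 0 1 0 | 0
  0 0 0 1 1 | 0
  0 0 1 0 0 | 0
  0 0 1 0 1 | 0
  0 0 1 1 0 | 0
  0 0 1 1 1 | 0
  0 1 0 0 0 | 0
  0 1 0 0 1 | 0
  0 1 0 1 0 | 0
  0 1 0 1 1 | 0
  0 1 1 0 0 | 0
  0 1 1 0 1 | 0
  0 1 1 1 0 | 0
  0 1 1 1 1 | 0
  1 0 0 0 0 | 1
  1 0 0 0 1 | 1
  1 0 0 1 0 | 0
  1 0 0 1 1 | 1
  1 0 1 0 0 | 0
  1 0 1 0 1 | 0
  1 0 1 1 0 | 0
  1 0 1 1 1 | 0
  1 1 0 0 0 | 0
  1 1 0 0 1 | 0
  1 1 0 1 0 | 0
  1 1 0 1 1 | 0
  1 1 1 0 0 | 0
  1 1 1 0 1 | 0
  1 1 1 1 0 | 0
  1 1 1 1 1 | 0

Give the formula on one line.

(((a & ~c) & ~b) & ((~a | ~d) | (b | e)))

  ~c = 11110000111100001111000011110000
  (a & ~c) = 00000000000000001111000011110000
  ~b = 11111111000000001111111100000000
  ((a & ~c) & ~b) = 00000000000000001111000000000000
  ~a = 11111111111111110000000000000000
  ~d = 11001100110011001100110011001100
  (~a | ~d) = 11111111111111111100110011001100
  (b | e) = 01010101111111110101010111111111
  ((~a | ~d) | (b | e)) = 11111111111111111101110111111111
  (((a & ~c) & ~b) & ((~a | ~d) | (b | e))) = 00000000000000001101000000000000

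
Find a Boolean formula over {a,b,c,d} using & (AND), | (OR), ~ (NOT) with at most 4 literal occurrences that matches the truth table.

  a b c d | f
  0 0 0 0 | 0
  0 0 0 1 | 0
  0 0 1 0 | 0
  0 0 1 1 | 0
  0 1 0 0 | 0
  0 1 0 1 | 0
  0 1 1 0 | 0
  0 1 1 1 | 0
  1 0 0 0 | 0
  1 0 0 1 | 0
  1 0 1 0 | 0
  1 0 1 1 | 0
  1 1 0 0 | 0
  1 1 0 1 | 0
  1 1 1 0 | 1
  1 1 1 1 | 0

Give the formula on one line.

((~d & (b & a)) & c)

  ~d = 1010101010101010
  (b & a) = 0000000000001111
  (~d & (b & a)) = 0000000000001010
  ((~d & (b & a)) & c) = 0000000000000010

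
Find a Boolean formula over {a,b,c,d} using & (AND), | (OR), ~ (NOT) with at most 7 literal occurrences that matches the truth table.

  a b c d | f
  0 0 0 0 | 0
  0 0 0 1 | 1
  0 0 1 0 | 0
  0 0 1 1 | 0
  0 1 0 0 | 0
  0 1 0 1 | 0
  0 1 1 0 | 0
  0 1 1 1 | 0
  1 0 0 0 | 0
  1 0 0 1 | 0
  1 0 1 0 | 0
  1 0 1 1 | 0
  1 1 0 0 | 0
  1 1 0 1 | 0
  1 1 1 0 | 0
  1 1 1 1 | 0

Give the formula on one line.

(((c | d) & (~b & ~c)) & (b | ~a))

  (c | d) = 0111011101110111
  ~b = 1111000011110000
  ~c = 1100110011001100
  (~b & ~c) = 1100000011000000
  ((c | d) & (~b & ~c)) = 0100000001000000
  ~a = 1111111100000000
  (b | ~a) = 1111111100001111
  (((c | d) & (~b & ~c)) & (b | ~a)) = 0100000000000000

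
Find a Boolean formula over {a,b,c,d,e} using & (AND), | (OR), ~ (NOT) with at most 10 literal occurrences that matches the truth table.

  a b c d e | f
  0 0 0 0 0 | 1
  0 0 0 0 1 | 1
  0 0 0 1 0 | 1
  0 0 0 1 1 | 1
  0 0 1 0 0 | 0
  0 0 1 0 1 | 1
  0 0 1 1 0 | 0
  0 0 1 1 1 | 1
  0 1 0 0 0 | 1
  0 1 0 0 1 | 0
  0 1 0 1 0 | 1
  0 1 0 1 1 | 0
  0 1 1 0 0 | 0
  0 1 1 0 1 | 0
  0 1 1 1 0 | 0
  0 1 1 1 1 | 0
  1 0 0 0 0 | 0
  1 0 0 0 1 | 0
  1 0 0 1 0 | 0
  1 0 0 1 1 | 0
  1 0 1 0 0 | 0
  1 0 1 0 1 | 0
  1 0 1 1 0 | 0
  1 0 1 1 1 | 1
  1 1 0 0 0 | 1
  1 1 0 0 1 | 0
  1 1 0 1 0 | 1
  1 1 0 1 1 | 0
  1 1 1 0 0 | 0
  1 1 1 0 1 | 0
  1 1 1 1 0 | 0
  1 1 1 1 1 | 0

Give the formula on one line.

((((c & d) | (b & a)) | ~a) & ((~b & e) | (~c & ~e)))

  (c & d) = 00000011000000110000001100000011
  (b & a) = 00000000000000000000000011111111
  ((c & d) | (b & a)) = 00000011000000110000001111111111
  ~a = 11111111111111110000000000000000
  (((c & d) | (b & a)) | ~a) = 11111111111111110000001111111111
  ~b = 11111111000000001111111100000000
  (~b & e) = 01010101000000000101010100000000
  ~c = 11110000111100001111000011110000
  ~e = 10101010101010101010101010101010
  (~c & ~e) = 10100000101000001010000010100000
  ((~b & e) | (~c & ~e)) = 11110101101000001111010110100000
  ((((c & d) | (b & a)) | ~a) & ((~b & e) | (~c & ~e))) = 11110101101000000000000110100000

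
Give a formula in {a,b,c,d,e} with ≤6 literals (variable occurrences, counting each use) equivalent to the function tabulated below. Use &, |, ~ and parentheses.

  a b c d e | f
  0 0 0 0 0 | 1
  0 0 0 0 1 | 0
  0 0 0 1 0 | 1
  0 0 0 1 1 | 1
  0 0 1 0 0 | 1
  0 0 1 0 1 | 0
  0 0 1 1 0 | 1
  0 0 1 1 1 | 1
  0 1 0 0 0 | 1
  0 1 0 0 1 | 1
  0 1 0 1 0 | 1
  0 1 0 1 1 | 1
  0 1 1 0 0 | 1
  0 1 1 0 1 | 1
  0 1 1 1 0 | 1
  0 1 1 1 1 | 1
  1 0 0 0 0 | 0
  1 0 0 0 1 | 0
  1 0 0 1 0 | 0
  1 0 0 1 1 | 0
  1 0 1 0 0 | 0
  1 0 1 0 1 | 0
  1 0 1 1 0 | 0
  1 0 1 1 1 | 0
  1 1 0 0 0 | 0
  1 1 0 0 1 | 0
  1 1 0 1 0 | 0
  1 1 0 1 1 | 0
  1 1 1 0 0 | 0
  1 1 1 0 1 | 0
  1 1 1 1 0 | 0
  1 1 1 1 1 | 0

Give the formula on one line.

(((~e | d) | b) & ~a)

  ~e = 10101010101010101010101010101010
  (~e | d) = 10111011101110111011101110111011
  ((~e | d) | b) = 10111011111111111011101111111111
  ~a = 11111111111111110000000000000000
  (((~e | d) | b) & ~a) = 10111011111111110000000000000000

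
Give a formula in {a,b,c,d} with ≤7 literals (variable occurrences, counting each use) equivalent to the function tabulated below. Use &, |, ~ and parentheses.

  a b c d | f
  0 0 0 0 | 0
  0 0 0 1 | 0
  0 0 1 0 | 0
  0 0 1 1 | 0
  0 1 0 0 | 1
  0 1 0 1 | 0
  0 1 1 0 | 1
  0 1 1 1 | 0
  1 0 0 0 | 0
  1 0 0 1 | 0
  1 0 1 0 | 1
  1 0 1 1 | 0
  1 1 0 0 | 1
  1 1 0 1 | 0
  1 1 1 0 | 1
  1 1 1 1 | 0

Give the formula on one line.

(~d & (b | (a & c)))

  ~d = 1010101010101010
  (a & c) = 0000000000110011
  (b | (a & c)) = 0000111100111111
  (~d & (b | (a & c))) = 0000101000101010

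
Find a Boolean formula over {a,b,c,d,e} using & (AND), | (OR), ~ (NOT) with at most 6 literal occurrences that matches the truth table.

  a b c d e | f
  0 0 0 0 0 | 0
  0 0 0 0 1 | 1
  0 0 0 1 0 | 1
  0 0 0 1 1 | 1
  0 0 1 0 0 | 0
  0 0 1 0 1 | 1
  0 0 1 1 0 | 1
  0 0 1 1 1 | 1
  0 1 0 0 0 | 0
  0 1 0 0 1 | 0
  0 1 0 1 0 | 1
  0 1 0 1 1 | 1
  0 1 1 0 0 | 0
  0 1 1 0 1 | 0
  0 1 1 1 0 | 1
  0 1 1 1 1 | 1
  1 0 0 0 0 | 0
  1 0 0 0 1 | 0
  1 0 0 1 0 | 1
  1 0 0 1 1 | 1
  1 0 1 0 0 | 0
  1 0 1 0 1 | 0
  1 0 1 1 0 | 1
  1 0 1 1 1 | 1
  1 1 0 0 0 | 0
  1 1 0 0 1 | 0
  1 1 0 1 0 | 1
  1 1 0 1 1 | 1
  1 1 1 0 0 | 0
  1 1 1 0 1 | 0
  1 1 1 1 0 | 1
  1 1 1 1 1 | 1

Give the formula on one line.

  ~d = 11001100110011001100110011001100
  ~b = 11111111000000001111111100000000
  (~d & ~b) = 11001100000000001100110000000000
  ~a = 11111111111111110000000000000000
  (~b & ~a) = 11111111000000000000000000000000
  ((~b & ~a) & e) = 01010101000000000000000000000000
  ((~d & ~b) & ((~b & ~a) & e)) = 01000100000000000000000000000000
  (d | ((~d & ~b) & ((~b & ~a) & e))) = 01110111001100110011001100110011

(d | ((~d & ~b) & ((~b & ~a) & e)))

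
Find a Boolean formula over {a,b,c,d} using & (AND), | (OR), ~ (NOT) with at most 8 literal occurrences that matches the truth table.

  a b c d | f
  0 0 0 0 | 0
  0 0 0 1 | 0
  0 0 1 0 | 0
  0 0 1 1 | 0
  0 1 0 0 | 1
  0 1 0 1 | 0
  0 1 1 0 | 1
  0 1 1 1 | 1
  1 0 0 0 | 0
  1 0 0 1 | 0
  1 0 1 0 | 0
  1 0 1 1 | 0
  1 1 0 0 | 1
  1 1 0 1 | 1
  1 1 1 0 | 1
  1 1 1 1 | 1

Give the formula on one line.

  ~d = 1010101010101010
  (~d & b) = 0000101000001010
  ~b = 1111000011110000
  (c | ~b) = 1111001111110011
  (d & a) = 0000000001010101
  ((c | ~b) | (d & a)) = 1111001111110111
  (((c | ~b) | (d & a)) | a) = 1111001111111111
  ((~d & b) | (((c | ~b) | (d & a)) | a)) = 1111101111111111
  (((~d & b) | (((c | ~b) | (d & a)) | a)) & b) = 0000101100001111

(((~d & b) | (((c | ~b) | (d & a)) | a)) & b)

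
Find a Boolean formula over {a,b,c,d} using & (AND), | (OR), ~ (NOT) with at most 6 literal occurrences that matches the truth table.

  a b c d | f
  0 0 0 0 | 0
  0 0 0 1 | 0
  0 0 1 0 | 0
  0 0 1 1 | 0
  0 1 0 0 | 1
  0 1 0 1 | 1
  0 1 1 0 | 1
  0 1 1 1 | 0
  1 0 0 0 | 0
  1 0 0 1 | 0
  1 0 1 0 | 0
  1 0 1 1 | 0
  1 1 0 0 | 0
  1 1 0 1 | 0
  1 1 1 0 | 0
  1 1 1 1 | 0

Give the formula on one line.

  ~c = 1100110011001100
  ~d = 1010101010101010
  (~c | ~d) = 1110111011101110
  ((~c | ~d) & b) = 0000111000001110
  ~a = 1111111100000000
  (((~c | ~d) & b) & ~a) = 0000111000000000

(((~c | ~d) & b) & ~a)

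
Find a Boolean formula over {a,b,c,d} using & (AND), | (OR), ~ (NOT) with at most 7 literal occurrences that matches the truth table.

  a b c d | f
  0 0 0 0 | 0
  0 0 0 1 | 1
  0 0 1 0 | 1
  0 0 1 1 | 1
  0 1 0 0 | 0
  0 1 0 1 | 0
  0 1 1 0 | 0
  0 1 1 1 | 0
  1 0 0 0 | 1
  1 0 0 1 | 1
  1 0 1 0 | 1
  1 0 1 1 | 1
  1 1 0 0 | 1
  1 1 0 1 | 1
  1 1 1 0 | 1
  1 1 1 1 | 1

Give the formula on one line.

  ~b = 1111000011110000
  ~c = 1100110011001100
  (b & ~c) = 0000110000001100
  ((b & ~c) | c) = 0011111100111111
  (((b & ~c) | c) | d) = 0111111101111111
  (~b & (((b & ~c) | c) | d)) = 0111000001110000
  ((~b & (((b & ~c) | c) | d)) | a) = 0111000011111111

((~b & (((b & ~c) | c) | d)) | a)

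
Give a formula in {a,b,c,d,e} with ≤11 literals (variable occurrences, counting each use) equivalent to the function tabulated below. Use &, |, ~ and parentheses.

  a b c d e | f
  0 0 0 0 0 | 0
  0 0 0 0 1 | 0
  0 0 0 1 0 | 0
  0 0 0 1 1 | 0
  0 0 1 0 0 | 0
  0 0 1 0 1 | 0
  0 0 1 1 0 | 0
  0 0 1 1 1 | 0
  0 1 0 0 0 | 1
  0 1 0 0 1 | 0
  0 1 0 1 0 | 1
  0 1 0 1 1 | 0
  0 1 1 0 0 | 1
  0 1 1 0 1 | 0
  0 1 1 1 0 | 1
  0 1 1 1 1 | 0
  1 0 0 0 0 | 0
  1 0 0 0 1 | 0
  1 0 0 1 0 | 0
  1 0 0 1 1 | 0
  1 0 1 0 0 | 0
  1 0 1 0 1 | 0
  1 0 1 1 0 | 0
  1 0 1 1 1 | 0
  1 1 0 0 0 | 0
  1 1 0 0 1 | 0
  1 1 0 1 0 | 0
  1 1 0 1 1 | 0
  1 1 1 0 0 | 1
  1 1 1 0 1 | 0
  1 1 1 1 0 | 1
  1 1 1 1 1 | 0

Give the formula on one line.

  ~a = 11111111111111110000000000000000
  ~e = 10101010101010101010101010101010
  ~d = 11001100110011001100110011001100
  ~b = 11111111000000001111111100000000
  (c | ~b) = 11111111000011111111111100001111
  (~d | (c | ~b)) = 11111111110011111111111111001111
  (~a | (~d | (c | ~b))) = 11111111111111111111111111001111
  (~e & (~a | (~d | (c | ~b)))) = 10101010101010101010101010001010
  (~a & (~e & (~a | (~d | (c | ~b))))) = 10101010101010100000000000000000
  (c & ~e) = 00001010000010100000101000001010
  ((~a & (~e & (~a | (~d | (c | ~b))))) | (c & ~e)) = 10101010101010100000101000001010
  (b & ((~a & (~e & (~a | (~d | (c | ~b))))) | (c & ~e))) = 00000000101010100000000000001010

(b & ((~a & (~e & (~a | (~d | (c | ~b))))) | (c & ~e)))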